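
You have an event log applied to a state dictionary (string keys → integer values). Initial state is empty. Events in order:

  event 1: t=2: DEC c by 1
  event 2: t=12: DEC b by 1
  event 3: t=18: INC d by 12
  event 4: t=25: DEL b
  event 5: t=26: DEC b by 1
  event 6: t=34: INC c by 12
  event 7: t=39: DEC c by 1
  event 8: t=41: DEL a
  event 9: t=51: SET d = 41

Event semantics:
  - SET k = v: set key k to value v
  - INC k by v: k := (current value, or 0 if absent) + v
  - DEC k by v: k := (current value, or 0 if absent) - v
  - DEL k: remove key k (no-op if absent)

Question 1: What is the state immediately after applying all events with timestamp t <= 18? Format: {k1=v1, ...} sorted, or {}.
Answer: {b=-1, c=-1, d=12}

Derivation:
Apply events with t <= 18 (3 events):
  after event 1 (t=2: DEC c by 1): {c=-1}
  after event 2 (t=12: DEC b by 1): {b=-1, c=-1}
  after event 3 (t=18: INC d by 12): {b=-1, c=-1, d=12}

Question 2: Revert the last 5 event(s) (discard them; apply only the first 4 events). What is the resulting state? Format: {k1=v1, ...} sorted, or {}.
Keep first 4 events (discard last 5):
  after event 1 (t=2: DEC c by 1): {c=-1}
  after event 2 (t=12: DEC b by 1): {b=-1, c=-1}
  after event 3 (t=18: INC d by 12): {b=-1, c=-1, d=12}
  after event 4 (t=25: DEL b): {c=-1, d=12}

Answer: {c=-1, d=12}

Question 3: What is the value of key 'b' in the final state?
Answer: -1

Derivation:
Track key 'b' through all 9 events:
  event 1 (t=2: DEC c by 1): b unchanged
  event 2 (t=12: DEC b by 1): b (absent) -> -1
  event 3 (t=18: INC d by 12): b unchanged
  event 4 (t=25: DEL b): b -1 -> (absent)
  event 5 (t=26: DEC b by 1): b (absent) -> -1
  event 6 (t=34: INC c by 12): b unchanged
  event 7 (t=39: DEC c by 1): b unchanged
  event 8 (t=41: DEL a): b unchanged
  event 9 (t=51: SET d = 41): b unchanged
Final: b = -1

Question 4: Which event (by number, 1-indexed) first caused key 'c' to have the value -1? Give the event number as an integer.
Answer: 1

Derivation:
Looking for first event where c becomes -1:
  event 1: c (absent) -> -1  <-- first match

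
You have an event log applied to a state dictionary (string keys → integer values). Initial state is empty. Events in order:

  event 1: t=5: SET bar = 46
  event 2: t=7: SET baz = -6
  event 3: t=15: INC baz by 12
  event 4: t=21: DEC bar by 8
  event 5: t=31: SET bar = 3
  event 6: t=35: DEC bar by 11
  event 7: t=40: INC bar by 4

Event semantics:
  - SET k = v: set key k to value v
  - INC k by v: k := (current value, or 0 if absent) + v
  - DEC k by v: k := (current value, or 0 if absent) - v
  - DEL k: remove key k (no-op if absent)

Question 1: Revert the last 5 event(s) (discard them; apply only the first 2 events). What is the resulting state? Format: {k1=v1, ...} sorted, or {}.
Keep first 2 events (discard last 5):
  after event 1 (t=5: SET bar = 46): {bar=46}
  after event 2 (t=7: SET baz = -6): {bar=46, baz=-6}

Answer: {bar=46, baz=-6}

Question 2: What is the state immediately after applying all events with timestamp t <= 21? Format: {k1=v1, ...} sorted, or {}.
Answer: {bar=38, baz=6}

Derivation:
Apply events with t <= 21 (4 events):
  after event 1 (t=5: SET bar = 46): {bar=46}
  after event 2 (t=7: SET baz = -6): {bar=46, baz=-6}
  after event 3 (t=15: INC baz by 12): {bar=46, baz=6}
  after event 4 (t=21: DEC bar by 8): {bar=38, baz=6}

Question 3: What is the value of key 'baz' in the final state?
Track key 'baz' through all 7 events:
  event 1 (t=5: SET bar = 46): baz unchanged
  event 2 (t=7: SET baz = -6): baz (absent) -> -6
  event 3 (t=15: INC baz by 12): baz -6 -> 6
  event 4 (t=21: DEC bar by 8): baz unchanged
  event 5 (t=31: SET bar = 3): baz unchanged
  event 6 (t=35: DEC bar by 11): baz unchanged
  event 7 (t=40: INC bar by 4): baz unchanged
Final: baz = 6

Answer: 6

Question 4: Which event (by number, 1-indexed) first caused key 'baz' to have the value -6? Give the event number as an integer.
Looking for first event where baz becomes -6:
  event 2: baz (absent) -> -6  <-- first match

Answer: 2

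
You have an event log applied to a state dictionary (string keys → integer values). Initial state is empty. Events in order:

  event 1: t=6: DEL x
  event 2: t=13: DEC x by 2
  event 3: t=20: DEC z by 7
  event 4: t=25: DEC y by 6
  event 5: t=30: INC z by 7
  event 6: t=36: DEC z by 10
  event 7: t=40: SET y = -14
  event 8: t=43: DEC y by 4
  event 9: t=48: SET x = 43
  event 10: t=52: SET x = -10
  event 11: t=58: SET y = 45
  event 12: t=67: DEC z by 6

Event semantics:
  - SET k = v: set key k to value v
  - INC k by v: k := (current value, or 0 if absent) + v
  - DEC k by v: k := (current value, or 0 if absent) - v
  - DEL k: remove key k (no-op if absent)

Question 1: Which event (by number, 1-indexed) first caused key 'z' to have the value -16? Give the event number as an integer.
Looking for first event where z becomes -16:
  event 3: z = -7
  event 4: z = -7
  event 5: z = 0
  event 6: z = -10
  event 7: z = -10
  event 8: z = -10
  event 9: z = -10
  event 10: z = -10
  event 11: z = -10
  event 12: z -10 -> -16  <-- first match

Answer: 12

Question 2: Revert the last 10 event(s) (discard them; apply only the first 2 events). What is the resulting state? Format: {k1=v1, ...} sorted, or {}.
Keep first 2 events (discard last 10):
  after event 1 (t=6: DEL x): {}
  after event 2 (t=13: DEC x by 2): {x=-2}

Answer: {x=-2}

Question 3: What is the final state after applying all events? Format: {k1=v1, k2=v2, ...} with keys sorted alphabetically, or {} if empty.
  after event 1 (t=6: DEL x): {}
  after event 2 (t=13: DEC x by 2): {x=-2}
  after event 3 (t=20: DEC z by 7): {x=-2, z=-7}
  after event 4 (t=25: DEC y by 6): {x=-2, y=-6, z=-7}
  after event 5 (t=30: INC z by 7): {x=-2, y=-6, z=0}
  after event 6 (t=36: DEC z by 10): {x=-2, y=-6, z=-10}
  after event 7 (t=40: SET y = -14): {x=-2, y=-14, z=-10}
  after event 8 (t=43: DEC y by 4): {x=-2, y=-18, z=-10}
  after event 9 (t=48: SET x = 43): {x=43, y=-18, z=-10}
  after event 10 (t=52: SET x = -10): {x=-10, y=-18, z=-10}
  after event 11 (t=58: SET y = 45): {x=-10, y=45, z=-10}
  after event 12 (t=67: DEC z by 6): {x=-10, y=45, z=-16}

Answer: {x=-10, y=45, z=-16}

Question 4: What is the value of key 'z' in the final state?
Answer: -16

Derivation:
Track key 'z' through all 12 events:
  event 1 (t=6: DEL x): z unchanged
  event 2 (t=13: DEC x by 2): z unchanged
  event 3 (t=20: DEC z by 7): z (absent) -> -7
  event 4 (t=25: DEC y by 6): z unchanged
  event 5 (t=30: INC z by 7): z -7 -> 0
  event 6 (t=36: DEC z by 10): z 0 -> -10
  event 7 (t=40: SET y = -14): z unchanged
  event 8 (t=43: DEC y by 4): z unchanged
  event 9 (t=48: SET x = 43): z unchanged
  event 10 (t=52: SET x = -10): z unchanged
  event 11 (t=58: SET y = 45): z unchanged
  event 12 (t=67: DEC z by 6): z -10 -> -16
Final: z = -16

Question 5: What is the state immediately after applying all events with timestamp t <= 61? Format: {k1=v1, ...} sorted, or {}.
Answer: {x=-10, y=45, z=-10}

Derivation:
Apply events with t <= 61 (11 events):
  after event 1 (t=6: DEL x): {}
  after event 2 (t=13: DEC x by 2): {x=-2}
  after event 3 (t=20: DEC z by 7): {x=-2, z=-7}
  after event 4 (t=25: DEC y by 6): {x=-2, y=-6, z=-7}
  after event 5 (t=30: INC z by 7): {x=-2, y=-6, z=0}
  after event 6 (t=36: DEC z by 10): {x=-2, y=-6, z=-10}
  after event 7 (t=40: SET y = -14): {x=-2, y=-14, z=-10}
  after event 8 (t=43: DEC y by 4): {x=-2, y=-18, z=-10}
  after event 9 (t=48: SET x = 43): {x=43, y=-18, z=-10}
  after event 10 (t=52: SET x = -10): {x=-10, y=-18, z=-10}
  after event 11 (t=58: SET y = 45): {x=-10, y=45, z=-10}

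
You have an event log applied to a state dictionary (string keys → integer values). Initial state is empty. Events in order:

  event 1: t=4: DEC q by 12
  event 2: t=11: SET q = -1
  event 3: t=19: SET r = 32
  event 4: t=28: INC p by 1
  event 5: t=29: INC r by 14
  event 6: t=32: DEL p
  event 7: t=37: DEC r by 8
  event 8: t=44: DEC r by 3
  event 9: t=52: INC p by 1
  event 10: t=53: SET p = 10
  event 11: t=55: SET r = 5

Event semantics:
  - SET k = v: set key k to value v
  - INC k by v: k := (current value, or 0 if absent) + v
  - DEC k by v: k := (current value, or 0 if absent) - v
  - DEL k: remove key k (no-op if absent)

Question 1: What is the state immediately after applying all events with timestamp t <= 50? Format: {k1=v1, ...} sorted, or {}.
Apply events with t <= 50 (8 events):
  after event 1 (t=4: DEC q by 12): {q=-12}
  after event 2 (t=11: SET q = -1): {q=-1}
  after event 3 (t=19: SET r = 32): {q=-1, r=32}
  after event 4 (t=28: INC p by 1): {p=1, q=-1, r=32}
  after event 5 (t=29: INC r by 14): {p=1, q=-1, r=46}
  after event 6 (t=32: DEL p): {q=-1, r=46}
  after event 7 (t=37: DEC r by 8): {q=-1, r=38}
  after event 8 (t=44: DEC r by 3): {q=-1, r=35}

Answer: {q=-1, r=35}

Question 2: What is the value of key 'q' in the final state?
Answer: -1

Derivation:
Track key 'q' through all 11 events:
  event 1 (t=4: DEC q by 12): q (absent) -> -12
  event 2 (t=11: SET q = -1): q -12 -> -1
  event 3 (t=19: SET r = 32): q unchanged
  event 4 (t=28: INC p by 1): q unchanged
  event 5 (t=29: INC r by 14): q unchanged
  event 6 (t=32: DEL p): q unchanged
  event 7 (t=37: DEC r by 8): q unchanged
  event 8 (t=44: DEC r by 3): q unchanged
  event 9 (t=52: INC p by 1): q unchanged
  event 10 (t=53: SET p = 10): q unchanged
  event 11 (t=55: SET r = 5): q unchanged
Final: q = -1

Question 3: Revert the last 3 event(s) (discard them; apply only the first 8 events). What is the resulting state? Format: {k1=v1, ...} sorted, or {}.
Answer: {q=-1, r=35}

Derivation:
Keep first 8 events (discard last 3):
  after event 1 (t=4: DEC q by 12): {q=-12}
  after event 2 (t=11: SET q = -1): {q=-1}
  after event 3 (t=19: SET r = 32): {q=-1, r=32}
  after event 4 (t=28: INC p by 1): {p=1, q=-1, r=32}
  after event 5 (t=29: INC r by 14): {p=1, q=-1, r=46}
  after event 6 (t=32: DEL p): {q=-1, r=46}
  after event 7 (t=37: DEC r by 8): {q=-1, r=38}
  after event 8 (t=44: DEC r by 3): {q=-1, r=35}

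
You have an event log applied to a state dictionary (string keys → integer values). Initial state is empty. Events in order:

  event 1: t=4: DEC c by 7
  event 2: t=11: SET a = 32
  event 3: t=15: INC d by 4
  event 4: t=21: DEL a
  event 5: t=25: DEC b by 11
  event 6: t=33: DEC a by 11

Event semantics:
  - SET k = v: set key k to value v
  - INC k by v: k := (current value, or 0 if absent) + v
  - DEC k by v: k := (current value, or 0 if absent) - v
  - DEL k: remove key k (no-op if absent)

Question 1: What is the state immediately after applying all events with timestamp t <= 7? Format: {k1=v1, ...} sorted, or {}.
Answer: {c=-7}

Derivation:
Apply events with t <= 7 (1 events):
  after event 1 (t=4: DEC c by 7): {c=-7}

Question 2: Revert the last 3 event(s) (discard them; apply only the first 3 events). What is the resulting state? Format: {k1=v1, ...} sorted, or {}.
Keep first 3 events (discard last 3):
  after event 1 (t=4: DEC c by 7): {c=-7}
  after event 2 (t=11: SET a = 32): {a=32, c=-7}
  after event 3 (t=15: INC d by 4): {a=32, c=-7, d=4}

Answer: {a=32, c=-7, d=4}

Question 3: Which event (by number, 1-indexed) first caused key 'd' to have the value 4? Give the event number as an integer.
Answer: 3

Derivation:
Looking for first event where d becomes 4:
  event 3: d (absent) -> 4  <-- first match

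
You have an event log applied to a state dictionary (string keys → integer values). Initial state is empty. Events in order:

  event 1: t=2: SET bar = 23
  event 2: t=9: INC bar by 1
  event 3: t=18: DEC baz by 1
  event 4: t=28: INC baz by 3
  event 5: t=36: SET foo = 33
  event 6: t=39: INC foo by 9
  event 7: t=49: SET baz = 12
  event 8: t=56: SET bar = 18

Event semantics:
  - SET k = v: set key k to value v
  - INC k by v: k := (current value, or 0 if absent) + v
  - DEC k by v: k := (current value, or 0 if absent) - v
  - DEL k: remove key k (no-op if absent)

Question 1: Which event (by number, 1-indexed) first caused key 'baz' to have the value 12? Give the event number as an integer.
Answer: 7

Derivation:
Looking for first event where baz becomes 12:
  event 3: baz = -1
  event 4: baz = 2
  event 5: baz = 2
  event 6: baz = 2
  event 7: baz 2 -> 12  <-- first match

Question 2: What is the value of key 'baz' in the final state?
Track key 'baz' through all 8 events:
  event 1 (t=2: SET bar = 23): baz unchanged
  event 2 (t=9: INC bar by 1): baz unchanged
  event 3 (t=18: DEC baz by 1): baz (absent) -> -1
  event 4 (t=28: INC baz by 3): baz -1 -> 2
  event 5 (t=36: SET foo = 33): baz unchanged
  event 6 (t=39: INC foo by 9): baz unchanged
  event 7 (t=49: SET baz = 12): baz 2 -> 12
  event 8 (t=56: SET bar = 18): baz unchanged
Final: baz = 12

Answer: 12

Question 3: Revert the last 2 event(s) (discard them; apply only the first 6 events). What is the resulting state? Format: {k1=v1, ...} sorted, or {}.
Keep first 6 events (discard last 2):
  after event 1 (t=2: SET bar = 23): {bar=23}
  after event 2 (t=9: INC bar by 1): {bar=24}
  after event 3 (t=18: DEC baz by 1): {bar=24, baz=-1}
  after event 4 (t=28: INC baz by 3): {bar=24, baz=2}
  after event 5 (t=36: SET foo = 33): {bar=24, baz=2, foo=33}
  after event 6 (t=39: INC foo by 9): {bar=24, baz=2, foo=42}

Answer: {bar=24, baz=2, foo=42}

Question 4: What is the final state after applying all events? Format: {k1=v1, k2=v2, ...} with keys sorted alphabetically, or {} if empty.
Answer: {bar=18, baz=12, foo=42}

Derivation:
  after event 1 (t=2: SET bar = 23): {bar=23}
  after event 2 (t=9: INC bar by 1): {bar=24}
  after event 3 (t=18: DEC baz by 1): {bar=24, baz=-1}
  after event 4 (t=28: INC baz by 3): {bar=24, baz=2}
  after event 5 (t=36: SET foo = 33): {bar=24, baz=2, foo=33}
  after event 6 (t=39: INC foo by 9): {bar=24, baz=2, foo=42}
  after event 7 (t=49: SET baz = 12): {bar=24, baz=12, foo=42}
  after event 8 (t=56: SET bar = 18): {bar=18, baz=12, foo=42}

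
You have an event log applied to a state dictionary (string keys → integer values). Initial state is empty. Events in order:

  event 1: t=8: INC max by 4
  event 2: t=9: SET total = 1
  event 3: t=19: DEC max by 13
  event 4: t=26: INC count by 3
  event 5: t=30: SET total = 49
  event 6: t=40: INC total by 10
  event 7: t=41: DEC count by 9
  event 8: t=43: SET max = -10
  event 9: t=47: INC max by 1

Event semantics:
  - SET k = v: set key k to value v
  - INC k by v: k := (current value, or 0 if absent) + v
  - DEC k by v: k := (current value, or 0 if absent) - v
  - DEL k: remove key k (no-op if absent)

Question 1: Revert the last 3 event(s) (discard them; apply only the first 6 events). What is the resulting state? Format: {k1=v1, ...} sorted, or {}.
Keep first 6 events (discard last 3):
  after event 1 (t=8: INC max by 4): {max=4}
  after event 2 (t=9: SET total = 1): {max=4, total=1}
  after event 3 (t=19: DEC max by 13): {max=-9, total=1}
  after event 4 (t=26: INC count by 3): {count=3, max=-9, total=1}
  after event 5 (t=30: SET total = 49): {count=3, max=-9, total=49}
  after event 6 (t=40: INC total by 10): {count=3, max=-9, total=59}

Answer: {count=3, max=-9, total=59}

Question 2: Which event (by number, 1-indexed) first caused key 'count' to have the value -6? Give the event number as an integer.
Looking for first event where count becomes -6:
  event 4: count = 3
  event 5: count = 3
  event 6: count = 3
  event 7: count 3 -> -6  <-- first match

Answer: 7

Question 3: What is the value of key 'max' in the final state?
Answer: -9

Derivation:
Track key 'max' through all 9 events:
  event 1 (t=8: INC max by 4): max (absent) -> 4
  event 2 (t=9: SET total = 1): max unchanged
  event 3 (t=19: DEC max by 13): max 4 -> -9
  event 4 (t=26: INC count by 3): max unchanged
  event 5 (t=30: SET total = 49): max unchanged
  event 6 (t=40: INC total by 10): max unchanged
  event 7 (t=41: DEC count by 9): max unchanged
  event 8 (t=43: SET max = -10): max -9 -> -10
  event 9 (t=47: INC max by 1): max -10 -> -9
Final: max = -9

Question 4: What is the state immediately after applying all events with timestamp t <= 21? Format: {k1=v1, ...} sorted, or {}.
Apply events with t <= 21 (3 events):
  after event 1 (t=8: INC max by 4): {max=4}
  after event 2 (t=9: SET total = 1): {max=4, total=1}
  after event 3 (t=19: DEC max by 13): {max=-9, total=1}

Answer: {max=-9, total=1}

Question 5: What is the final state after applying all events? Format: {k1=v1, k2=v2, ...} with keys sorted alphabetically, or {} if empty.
  after event 1 (t=8: INC max by 4): {max=4}
  after event 2 (t=9: SET total = 1): {max=4, total=1}
  after event 3 (t=19: DEC max by 13): {max=-9, total=1}
  after event 4 (t=26: INC count by 3): {count=3, max=-9, total=1}
  after event 5 (t=30: SET total = 49): {count=3, max=-9, total=49}
  after event 6 (t=40: INC total by 10): {count=3, max=-9, total=59}
  after event 7 (t=41: DEC count by 9): {count=-6, max=-9, total=59}
  after event 8 (t=43: SET max = -10): {count=-6, max=-10, total=59}
  after event 9 (t=47: INC max by 1): {count=-6, max=-9, total=59}

Answer: {count=-6, max=-9, total=59}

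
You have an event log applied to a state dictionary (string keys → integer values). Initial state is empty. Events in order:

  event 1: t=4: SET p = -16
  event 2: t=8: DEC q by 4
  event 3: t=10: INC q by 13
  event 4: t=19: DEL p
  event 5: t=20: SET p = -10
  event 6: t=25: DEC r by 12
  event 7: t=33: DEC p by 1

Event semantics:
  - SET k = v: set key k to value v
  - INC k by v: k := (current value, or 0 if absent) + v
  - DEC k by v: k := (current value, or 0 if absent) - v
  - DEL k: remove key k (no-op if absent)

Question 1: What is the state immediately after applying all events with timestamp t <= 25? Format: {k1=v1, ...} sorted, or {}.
Answer: {p=-10, q=9, r=-12}

Derivation:
Apply events with t <= 25 (6 events):
  after event 1 (t=4: SET p = -16): {p=-16}
  after event 2 (t=8: DEC q by 4): {p=-16, q=-4}
  after event 3 (t=10: INC q by 13): {p=-16, q=9}
  after event 4 (t=19: DEL p): {q=9}
  after event 5 (t=20: SET p = -10): {p=-10, q=9}
  after event 6 (t=25: DEC r by 12): {p=-10, q=9, r=-12}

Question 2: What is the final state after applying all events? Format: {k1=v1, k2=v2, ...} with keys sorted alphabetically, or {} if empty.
Answer: {p=-11, q=9, r=-12}

Derivation:
  after event 1 (t=4: SET p = -16): {p=-16}
  after event 2 (t=8: DEC q by 4): {p=-16, q=-4}
  after event 3 (t=10: INC q by 13): {p=-16, q=9}
  after event 4 (t=19: DEL p): {q=9}
  after event 5 (t=20: SET p = -10): {p=-10, q=9}
  after event 6 (t=25: DEC r by 12): {p=-10, q=9, r=-12}
  after event 7 (t=33: DEC p by 1): {p=-11, q=9, r=-12}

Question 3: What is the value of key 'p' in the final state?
Answer: -11

Derivation:
Track key 'p' through all 7 events:
  event 1 (t=4: SET p = -16): p (absent) -> -16
  event 2 (t=8: DEC q by 4): p unchanged
  event 3 (t=10: INC q by 13): p unchanged
  event 4 (t=19: DEL p): p -16 -> (absent)
  event 5 (t=20: SET p = -10): p (absent) -> -10
  event 6 (t=25: DEC r by 12): p unchanged
  event 7 (t=33: DEC p by 1): p -10 -> -11
Final: p = -11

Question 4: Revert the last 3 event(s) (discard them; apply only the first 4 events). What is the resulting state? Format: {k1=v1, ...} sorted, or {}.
Answer: {q=9}

Derivation:
Keep first 4 events (discard last 3):
  after event 1 (t=4: SET p = -16): {p=-16}
  after event 2 (t=8: DEC q by 4): {p=-16, q=-4}
  after event 3 (t=10: INC q by 13): {p=-16, q=9}
  after event 4 (t=19: DEL p): {q=9}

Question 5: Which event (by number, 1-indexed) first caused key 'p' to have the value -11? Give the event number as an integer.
Looking for first event where p becomes -11:
  event 1: p = -16
  event 2: p = -16
  event 3: p = -16
  event 4: p = (absent)
  event 5: p = -10
  event 6: p = -10
  event 7: p -10 -> -11  <-- first match

Answer: 7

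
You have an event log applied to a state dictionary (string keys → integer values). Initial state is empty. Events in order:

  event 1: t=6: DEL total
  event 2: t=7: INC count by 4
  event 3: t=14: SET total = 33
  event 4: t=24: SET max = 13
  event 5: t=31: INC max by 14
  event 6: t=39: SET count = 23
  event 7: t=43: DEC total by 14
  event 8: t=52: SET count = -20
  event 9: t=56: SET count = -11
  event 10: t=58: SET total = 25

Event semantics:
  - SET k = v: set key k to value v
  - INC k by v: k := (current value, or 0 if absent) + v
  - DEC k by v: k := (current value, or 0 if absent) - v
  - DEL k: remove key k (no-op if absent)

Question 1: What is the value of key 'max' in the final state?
Answer: 27

Derivation:
Track key 'max' through all 10 events:
  event 1 (t=6: DEL total): max unchanged
  event 2 (t=7: INC count by 4): max unchanged
  event 3 (t=14: SET total = 33): max unchanged
  event 4 (t=24: SET max = 13): max (absent) -> 13
  event 5 (t=31: INC max by 14): max 13 -> 27
  event 6 (t=39: SET count = 23): max unchanged
  event 7 (t=43: DEC total by 14): max unchanged
  event 8 (t=52: SET count = -20): max unchanged
  event 9 (t=56: SET count = -11): max unchanged
  event 10 (t=58: SET total = 25): max unchanged
Final: max = 27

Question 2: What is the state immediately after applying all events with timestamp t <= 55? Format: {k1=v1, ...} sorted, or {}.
Answer: {count=-20, max=27, total=19}

Derivation:
Apply events with t <= 55 (8 events):
  after event 1 (t=6: DEL total): {}
  after event 2 (t=7: INC count by 4): {count=4}
  after event 3 (t=14: SET total = 33): {count=4, total=33}
  after event 4 (t=24: SET max = 13): {count=4, max=13, total=33}
  after event 5 (t=31: INC max by 14): {count=4, max=27, total=33}
  after event 6 (t=39: SET count = 23): {count=23, max=27, total=33}
  after event 7 (t=43: DEC total by 14): {count=23, max=27, total=19}
  after event 8 (t=52: SET count = -20): {count=-20, max=27, total=19}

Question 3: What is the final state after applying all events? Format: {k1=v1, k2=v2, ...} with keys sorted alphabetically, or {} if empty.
Answer: {count=-11, max=27, total=25}

Derivation:
  after event 1 (t=6: DEL total): {}
  after event 2 (t=7: INC count by 4): {count=4}
  after event 3 (t=14: SET total = 33): {count=4, total=33}
  after event 4 (t=24: SET max = 13): {count=4, max=13, total=33}
  after event 5 (t=31: INC max by 14): {count=4, max=27, total=33}
  after event 6 (t=39: SET count = 23): {count=23, max=27, total=33}
  after event 7 (t=43: DEC total by 14): {count=23, max=27, total=19}
  after event 8 (t=52: SET count = -20): {count=-20, max=27, total=19}
  after event 9 (t=56: SET count = -11): {count=-11, max=27, total=19}
  after event 10 (t=58: SET total = 25): {count=-11, max=27, total=25}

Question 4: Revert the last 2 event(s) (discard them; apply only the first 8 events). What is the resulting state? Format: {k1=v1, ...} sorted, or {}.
Keep first 8 events (discard last 2):
  after event 1 (t=6: DEL total): {}
  after event 2 (t=7: INC count by 4): {count=4}
  after event 3 (t=14: SET total = 33): {count=4, total=33}
  after event 4 (t=24: SET max = 13): {count=4, max=13, total=33}
  after event 5 (t=31: INC max by 14): {count=4, max=27, total=33}
  after event 6 (t=39: SET count = 23): {count=23, max=27, total=33}
  after event 7 (t=43: DEC total by 14): {count=23, max=27, total=19}
  after event 8 (t=52: SET count = -20): {count=-20, max=27, total=19}

Answer: {count=-20, max=27, total=19}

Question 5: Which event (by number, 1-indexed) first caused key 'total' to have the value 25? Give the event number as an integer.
Looking for first event where total becomes 25:
  event 3: total = 33
  event 4: total = 33
  event 5: total = 33
  event 6: total = 33
  event 7: total = 19
  event 8: total = 19
  event 9: total = 19
  event 10: total 19 -> 25  <-- first match

Answer: 10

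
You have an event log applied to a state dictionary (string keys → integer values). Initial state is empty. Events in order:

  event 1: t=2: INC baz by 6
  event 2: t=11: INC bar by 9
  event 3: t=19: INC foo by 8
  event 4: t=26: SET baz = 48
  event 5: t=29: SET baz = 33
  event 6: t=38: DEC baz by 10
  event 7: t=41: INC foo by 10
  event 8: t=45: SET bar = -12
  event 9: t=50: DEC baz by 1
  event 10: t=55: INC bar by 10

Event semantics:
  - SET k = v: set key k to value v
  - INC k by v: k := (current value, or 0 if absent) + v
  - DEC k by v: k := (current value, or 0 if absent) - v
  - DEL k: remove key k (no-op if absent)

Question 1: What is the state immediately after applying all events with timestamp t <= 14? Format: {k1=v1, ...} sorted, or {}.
Answer: {bar=9, baz=6}

Derivation:
Apply events with t <= 14 (2 events):
  after event 1 (t=2: INC baz by 6): {baz=6}
  after event 2 (t=11: INC bar by 9): {bar=9, baz=6}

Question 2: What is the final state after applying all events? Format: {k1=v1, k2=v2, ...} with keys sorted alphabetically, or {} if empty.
  after event 1 (t=2: INC baz by 6): {baz=6}
  after event 2 (t=11: INC bar by 9): {bar=9, baz=6}
  after event 3 (t=19: INC foo by 8): {bar=9, baz=6, foo=8}
  after event 4 (t=26: SET baz = 48): {bar=9, baz=48, foo=8}
  after event 5 (t=29: SET baz = 33): {bar=9, baz=33, foo=8}
  after event 6 (t=38: DEC baz by 10): {bar=9, baz=23, foo=8}
  after event 7 (t=41: INC foo by 10): {bar=9, baz=23, foo=18}
  after event 8 (t=45: SET bar = -12): {bar=-12, baz=23, foo=18}
  after event 9 (t=50: DEC baz by 1): {bar=-12, baz=22, foo=18}
  after event 10 (t=55: INC bar by 10): {bar=-2, baz=22, foo=18}

Answer: {bar=-2, baz=22, foo=18}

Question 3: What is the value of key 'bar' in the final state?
Answer: -2

Derivation:
Track key 'bar' through all 10 events:
  event 1 (t=2: INC baz by 6): bar unchanged
  event 2 (t=11: INC bar by 9): bar (absent) -> 9
  event 3 (t=19: INC foo by 8): bar unchanged
  event 4 (t=26: SET baz = 48): bar unchanged
  event 5 (t=29: SET baz = 33): bar unchanged
  event 6 (t=38: DEC baz by 10): bar unchanged
  event 7 (t=41: INC foo by 10): bar unchanged
  event 8 (t=45: SET bar = -12): bar 9 -> -12
  event 9 (t=50: DEC baz by 1): bar unchanged
  event 10 (t=55: INC bar by 10): bar -12 -> -2
Final: bar = -2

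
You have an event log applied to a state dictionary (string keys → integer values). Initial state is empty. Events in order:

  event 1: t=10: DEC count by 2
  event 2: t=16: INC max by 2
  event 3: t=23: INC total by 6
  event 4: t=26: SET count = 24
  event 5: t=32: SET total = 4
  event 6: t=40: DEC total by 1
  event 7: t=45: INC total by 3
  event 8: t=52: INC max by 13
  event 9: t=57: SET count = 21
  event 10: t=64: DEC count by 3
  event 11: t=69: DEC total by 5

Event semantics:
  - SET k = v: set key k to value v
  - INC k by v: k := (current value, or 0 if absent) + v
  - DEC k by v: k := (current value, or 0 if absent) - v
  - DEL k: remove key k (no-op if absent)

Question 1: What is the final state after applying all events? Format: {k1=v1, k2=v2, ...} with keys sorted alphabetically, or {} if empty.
Answer: {count=18, max=15, total=1}

Derivation:
  after event 1 (t=10: DEC count by 2): {count=-2}
  after event 2 (t=16: INC max by 2): {count=-2, max=2}
  after event 3 (t=23: INC total by 6): {count=-2, max=2, total=6}
  after event 4 (t=26: SET count = 24): {count=24, max=2, total=6}
  after event 5 (t=32: SET total = 4): {count=24, max=2, total=4}
  after event 6 (t=40: DEC total by 1): {count=24, max=2, total=3}
  after event 7 (t=45: INC total by 3): {count=24, max=2, total=6}
  after event 8 (t=52: INC max by 13): {count=24, max=15, total=6}
  after event 9 (t=57: SET count = 21): {count=21, max=15, total=6}
  after event 10 (t=64: DEC count by 3): {count=18, max=15, total=6}
  after event 11 (t=69: DEC total by 5): {count=18, max=15, total=1}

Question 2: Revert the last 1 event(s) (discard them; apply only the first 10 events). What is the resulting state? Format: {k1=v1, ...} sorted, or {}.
Answer: {count=18, max=15, total=6}

Derivation:
Keep first 10 events (discard last 1):
  after event 1 (t=10: DEC count by 2): {count=-2}
  after event 2 (t=16: INC max by 2): {count=-2, max=2}
  after event 3 (t=23: INC total by 6): {count=-2, max=2, total=6}
  after event 4 (t=26: SET count = 24): {count=24, max=2, total=6}
  after event 5 (t=32: SET total = 4): {count=24, max=2, total=4}
  after event 6 (t=40: DEC total by 1): {count=24, max=2, total=3}
  after event 7 (t=45: INC total by 3): {count=24, max=2, total=6}
  after event 8 (t=52: INC max by 13): {count=24, max=15, total=6}
  after event 9 (t=57: SET count = 21): {count=21, max=15, total=6}
  after event 10 (t=64: DEC count by 3): {count=18, max=15, total=6}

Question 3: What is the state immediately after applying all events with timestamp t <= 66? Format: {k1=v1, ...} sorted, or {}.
Apply events with t <= 66 (10 events):
  after event 1 (t=10: DEC count by 2): {count=-2}
  after event 2 (t=16: INC max by 2): {count=-2, max=2}
  after event 3 (t=23: INC total by 6): {count=-2, max=2, total=6}
  after event 4 (t=26: SET count = 24): {count=24, max=2, total=6}
  after event 5 (t=32: SET total = 4): {count=24, max=2, total=4}
  after event 6 (t=40: DEC total by 1): {count=24, max=2, total=3}
  after event 7 (t=45: INC total by 3): {count=24, max=2, total=6}
  after event 8 (t=52: INC max by 13): {count=24, max=15, total=6}
  after event 9 (t=57: SET count = 21): {count=21, max=15, total=6}
  after event 10 (t=64: DEC count by 3): {count=18, max=15, total=6}

Answer: {count=18, max=15, total=6}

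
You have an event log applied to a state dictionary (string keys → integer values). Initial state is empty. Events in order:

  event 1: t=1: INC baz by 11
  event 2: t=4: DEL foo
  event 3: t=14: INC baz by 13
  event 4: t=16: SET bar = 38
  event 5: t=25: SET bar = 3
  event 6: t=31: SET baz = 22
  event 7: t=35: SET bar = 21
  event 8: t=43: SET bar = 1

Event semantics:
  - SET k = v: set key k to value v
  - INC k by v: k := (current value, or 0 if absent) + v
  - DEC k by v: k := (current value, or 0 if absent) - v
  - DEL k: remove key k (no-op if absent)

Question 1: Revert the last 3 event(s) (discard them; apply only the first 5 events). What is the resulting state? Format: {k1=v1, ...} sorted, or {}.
Answer: {bar=3, baz=24}

Derivation:
Keep first 5 events (discard last 3):
  after event 1 (t=1: INC baz by 11): {baz=11}
  after event 2 (t=4: DEL foo): {baz=11}
  after event 3 (t=14: INC baz by 13): {baz=24}
  after event 4 (t=16: SET bar = 38): {bar=38, baz=24}
  after event 5 (t=25: SET bar = 3): {bar=3, baz=24}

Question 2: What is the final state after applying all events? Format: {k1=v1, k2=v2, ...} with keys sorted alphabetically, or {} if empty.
Answer: {bar=1, baz=22}

Derivation:
  after event 1 (t=1: INC baz by 11): {baz=11}
  after event 2 (t=4: DEL foo): {baz=11}
  after event 3 (t=14: INC baz by 13): {baz=24}
  after event 4 (t=16: SET bar = 38): {bar=38, baz=24}
  after event 5 (t=25: SET bar = 3): {bar=3, baz=24}
  after event 6 (t=31: SET baz = 22): {bar=3, baz=22}
  after event 7 (t=35: SET bar = 21): {bar=21, baz=22}
  after event 8 (t=43: SET bar = 1): {bar=1, baz=22}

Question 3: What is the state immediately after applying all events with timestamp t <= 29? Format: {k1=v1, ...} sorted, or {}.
Apply events with t <= 29 (5 events):
  after event 1 (t=1: INC baz by 11): {baz=11}
  after event 2 (t=4: DEL foo): {baz=11}
  after event 3 (t=14: INC baz by 13): {baz=24}
  after event 4 (t=16: SET bar = 38): {bar=38, baz=24}
  after event 5 (t=25: SET bar = 3): {bar=3, baz=24}

Answer: {bar=3, baz=24}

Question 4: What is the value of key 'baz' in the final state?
Track key 'baz' through all 8 events:
  event 1 (t=1: INC baz by 11): baz (absent) -> 11
  event 2 (t=4: DEL foo): baz unchanged
  event 3 (t=14: INC baz by 13): baz 11 -> 24
  event 4 (t=16: SET bar = 38): baz unchanged
  event 5 (t=25: SET bar = 3): baz unchanged
  event 6 (t=31: SET baz = 22): baz 24 -> 22
  event 7 (t=35: SET bar = 21): baz unchanged
  event 8 (t=43: SET bar = 1): baz unchanged
Final: baz = 22

Answer: 22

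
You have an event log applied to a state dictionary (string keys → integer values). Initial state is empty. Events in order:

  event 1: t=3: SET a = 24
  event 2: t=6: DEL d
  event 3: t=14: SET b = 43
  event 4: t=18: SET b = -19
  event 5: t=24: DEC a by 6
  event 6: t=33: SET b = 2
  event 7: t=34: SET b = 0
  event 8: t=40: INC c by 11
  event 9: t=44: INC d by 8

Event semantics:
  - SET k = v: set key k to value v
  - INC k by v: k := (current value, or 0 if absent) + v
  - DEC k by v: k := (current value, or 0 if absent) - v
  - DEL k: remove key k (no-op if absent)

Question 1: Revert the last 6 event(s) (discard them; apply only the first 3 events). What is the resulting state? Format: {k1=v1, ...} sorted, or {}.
Keep first 3 events (discard last 6):
  after event 1 (t=3: SET a = 24): {a=24}
  after event 2 (t=6: DEL d): {a=24}
  after event 3 (t=14: SET b = 43): {a=24, b=43}

Answer: {a=24, b=43}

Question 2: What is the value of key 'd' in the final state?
Track key 'd' through all 9 events:
  event 1 (t=3: SET a = 24): d unchanged
  event 2 (t=6: DEL d): d (absent) -> (absent)
  event 3 (t=14: SET b = 43): d unchanged
  event 4 (t=18: SET b = -19): d unchanged
  event 5 (t=24: DEC a by 6): d unchanged
  event 6 (t=33: SET b = 2): d unchanged
  event 7 (t=34: SET b = 0): d unchanged
  event 8 (t=40: INC c by 11): d unchanged
  event 9 (t=44: INC d by 8): d (absent) -> 8
Final: d = 8

Answer: 8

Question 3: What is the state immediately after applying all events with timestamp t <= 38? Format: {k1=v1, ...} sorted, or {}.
Answer: {a=18, b=0}

Derivation:
Apply events with t <= 38 (7 events):
  after event 1 (t=3: SET a = 24): {a=24}
  after event 2 (t=6: DEL d): {a=24}
  after event 3 (t=14: SET b = 43): {a=24, b=43}
  after event 4 (t=18: SET b = -19): {a=24, b=-19}
  after event 5 (t=24: DEC a by 6): {a=18, b=-19}
  after event 6 (t=33: SET b = 2): {a=18, b=2}
  after event 7 (t=34: SET b = 0): {a=18, b=0}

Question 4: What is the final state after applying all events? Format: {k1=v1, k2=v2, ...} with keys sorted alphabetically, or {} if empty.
Answer: {a=18, b=0, c=11, d=8}

Derivation:
  after event 1 (t=3: SET a = 24): {a=24}
  after event 2 (t=6: DEL d): {a=24}
  after event 3 (t=14: SET b = 43): {a=24, b=43}
  after event 4 (t=18: SET b = -19): {a=24, b=-19}
  after event 5 (t=24: DEC a by 6): {a=18, b=-19}
  after event 6 (t=33: SET b = 2): {a=18, b=2}
  after event 7 (t=34: SET b = 0): {a=18, b=0}
  after event 8 (t=40: INC c by 11): {a=18, b=0, c=11}
  after event 9 (t=44: INC d by 8): {a=18, b=0, c=11, d=8}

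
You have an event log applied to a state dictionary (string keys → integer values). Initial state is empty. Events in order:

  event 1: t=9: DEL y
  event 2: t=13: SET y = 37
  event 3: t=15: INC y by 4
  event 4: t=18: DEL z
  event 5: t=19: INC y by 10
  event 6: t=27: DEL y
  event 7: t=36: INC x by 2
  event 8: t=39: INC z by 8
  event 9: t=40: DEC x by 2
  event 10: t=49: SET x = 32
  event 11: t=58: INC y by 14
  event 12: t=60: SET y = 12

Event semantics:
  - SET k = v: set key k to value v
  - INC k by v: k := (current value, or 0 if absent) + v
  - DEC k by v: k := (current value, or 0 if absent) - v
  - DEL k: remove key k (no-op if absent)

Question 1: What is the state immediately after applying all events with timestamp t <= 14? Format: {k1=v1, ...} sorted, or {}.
Apply events with t <= 14 (2 events):
  after event 1 (t=9: DEL y): {}
  after event 2 (t=13: SET y = 37): {y=37}

Answer: {y=37}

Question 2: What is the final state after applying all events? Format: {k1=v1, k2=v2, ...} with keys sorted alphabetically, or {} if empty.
Answer: {x=32, y=12, z=8}

Derivation:
  after event 1 (t=9: DEL y): {}
  after event 2 (t=13: SET y = 37): {y=37}
  after event 3 (t=15: INC y by 4): {y=41}
  after event 4 (t=18: DEL z): {y=41}
  after event 5 (t=19: INC y by 10): {y=51}
  after event 6 (t=27: DEL y): {}
  after event 7 (t=36: INC x by 2): {x=2}
  after event 8 (t=39: INC z by 8): {x=2, z=8}
  after event 9 (t=40: DEC x by 2): {x=0, z=8}
  after event 10 (t=49: SET x = 32): {x=32, z=8}
  after event 11 (t=58: INC y by 14): {x=32, y=14, z=8}
  after event 12 (t=60: SET y = 12): {x=32, y=12, z=8}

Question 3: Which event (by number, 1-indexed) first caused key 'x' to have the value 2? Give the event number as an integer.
Looking for first event where x becomes 2:
  event 7: x (absent) -> 2  <-- first match

Answer: 7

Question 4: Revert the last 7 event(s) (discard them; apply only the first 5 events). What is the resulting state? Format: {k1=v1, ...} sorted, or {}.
Answer: {y=51}

Derivation:
Keep first 5 events (discard last 7):
  after event 1 (t=9: DEL y): {}
  after event 2 (t=13: SET y = 37): {y=37}
  after event 3 (t=15: INC y by 4): {y=41}
  after event 4 (t=18: DEL z): {y=41}
  after event 5 (t=19: INC y by 10): {y=51}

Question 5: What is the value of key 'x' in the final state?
Track key 'x' through all 12 events:
  event 1 (t=9: DEL y): x unchanged
  event 2 (t=13: SET y = 37): x unchanged
  event 3 (t=15: INC y by 4): x unchanged
  event 4 (t=18: DEL z): x unchanged
  event 5 (t=19: INC y by 10): x unchanged
  event 6 (t=27: DEL y): x unchanged
  event 7 (t=36: INC x by 2): x (absent) -> 2
  event 8 (t=39: INC z by 8): x unchanged
  event 9 (t=40: DEC x by 2): x 2 -> 0
  event 10 (t=49: SET x = 32): x 0 -> 32
  event 11 (t=58: INC y by 14): x unchanged
  event 12 (t=60: SET y = 12): x unchanged
Final: x = 32

Answer: 32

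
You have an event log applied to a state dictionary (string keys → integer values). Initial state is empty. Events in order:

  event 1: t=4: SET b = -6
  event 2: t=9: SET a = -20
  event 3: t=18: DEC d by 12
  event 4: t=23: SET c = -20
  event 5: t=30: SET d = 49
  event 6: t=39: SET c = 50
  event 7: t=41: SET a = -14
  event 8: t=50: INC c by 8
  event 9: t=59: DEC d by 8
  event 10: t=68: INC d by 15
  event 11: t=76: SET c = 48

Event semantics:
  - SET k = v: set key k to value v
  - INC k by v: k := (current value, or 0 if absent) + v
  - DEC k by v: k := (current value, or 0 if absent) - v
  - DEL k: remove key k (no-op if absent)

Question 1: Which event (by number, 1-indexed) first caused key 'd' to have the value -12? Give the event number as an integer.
Answer: 3

Derivation:
Looking for first event where d becomes -12:
  event 3: d (absent) -> -12  <-- first match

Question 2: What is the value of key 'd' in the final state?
Track key 'd' through all 11 events:
  event 1 (t=4: SET b = -6): d unchanged
  event 2 (t=9: SET a = -20): d unchanged
  event 3 (t=18: DEC d by 12): d (absent) -> -12
  event 4 (t=23: SET c = -20): d unchanged
  event 5 (t=30: SET d = 49): d -12 -> 49
  event 6 (t=39: SET c = 50): d unchanged
  event 7 (t=41: SET a = -14): d unchanged
  event 8 (t=50: INC c by 8): d unchanged
  event 9 (t=59: DEC d by 8): d 49 -> 41
  event 10 (t=68: INC d by 15): d 41 -> 56
  event 11 (t=76: SET c = 48): d unchanged
Final: d = 56

Answer: 56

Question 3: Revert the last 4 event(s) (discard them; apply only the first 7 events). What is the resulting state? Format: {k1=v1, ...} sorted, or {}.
Answer: {a=-14, b=-6, c=50, d=49}

Derivation:
Keep first 7 events (discard last 4):
  after event 1 (t=4: SET b = -6): {b=-6}
  after event 2 (t=9: SET a = -20): {a=-20, b=-6}
  after event 3 (t=18: DEC d by 12): {a=-20, b=-6, d=-12}
  after event 4 (t=23: SET c = -20): {a=-20, b=-6, c=-20, d=-12}
  after event 5 (t=30: SET d = 49): {a=-20, b=-6, c=-20, d=49}
  after event 6 (t=39: SET c = 50): {a=-20, b=-6, c=50, d=49}
  after event 7 (t=41: SET a = -14): {a=-14, b=-6, c=50, d=49}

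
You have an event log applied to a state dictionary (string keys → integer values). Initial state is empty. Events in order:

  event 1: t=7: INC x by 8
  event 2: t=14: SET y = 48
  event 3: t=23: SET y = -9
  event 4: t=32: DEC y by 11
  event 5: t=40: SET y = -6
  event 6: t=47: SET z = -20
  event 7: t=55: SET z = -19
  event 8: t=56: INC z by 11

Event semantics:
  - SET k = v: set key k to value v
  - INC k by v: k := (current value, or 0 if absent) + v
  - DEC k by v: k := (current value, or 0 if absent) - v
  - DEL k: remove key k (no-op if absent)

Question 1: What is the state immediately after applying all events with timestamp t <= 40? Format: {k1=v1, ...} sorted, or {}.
Apply events with t <= 40 (5 events):
  after event 1 (t=7: INC x by 8): {x=8}
  after event 2 (t=14: SET y = 48): {x=8, y=48}
  after event 3 (t=23: SET y = -9): {x=8, y=-9}
  after event 4 (t=32: DEC y by 11): {x=8, y=-20}
  after event 5 (t=40: SET y = -6): {x=8, y=-6}

Answer: {x=8, y=-6}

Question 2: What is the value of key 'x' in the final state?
Track key 'x' through all 8 events:
  event 1 (t=7: INC x by 8): x (absent) -> 8
  event 2 (t=14: SET y = 48): x unchanged
  event 3 (t=23: SET y = -9): x unchanged
  event 4 (t=32: DEC y by 11): x unchanged
  event 5 (t=40: SET y = -6): x unchanged
  event 6 (t=47: SET z = -20): x unchanged
  event 7 (t=55: SET z = -19): x unchanged
  event 8 (t=56: INC z by 11): x unchanged
Final: x = 8

Answer: 8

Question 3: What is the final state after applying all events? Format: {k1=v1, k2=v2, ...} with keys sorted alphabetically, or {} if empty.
Answer: {x=8, y=-6, z=-8}

Derivation:
  after event 1 (t=7: INC x by 8): {x=8}
  after event 2 (t=14: SET y = 48): {x=8, y=48}
  after event 3 (t=23: SET y = -9): {x=8, y=-9}
  after event 4 (t=32: DEC y by 11): {x=8, y=-20}
  after event 5 (t=40: SET y = -6): {x=8, y=-6}
  after event 6 (t=47: SET z = -20): {x=8, y=-6, z=-20}
  after event 7 (t=55: SET z = -19): {x=8, y=-6, z=-19}
  after event 8 (t=56: INC z by 11): {x=8, y=-6, z=-8}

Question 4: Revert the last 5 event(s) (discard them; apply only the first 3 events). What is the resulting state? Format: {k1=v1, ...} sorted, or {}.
Answer: {x=8, y=-9}

Derivation:
Keep first 3 events (discard last 5):
  after event 1 (t=7: INC x by 8): {x=8}
  after event 2 (t=14: SET y = 48): {x=8, y=48}
  after event 3 (t=23: SET y = -9): {x=8, y=-9}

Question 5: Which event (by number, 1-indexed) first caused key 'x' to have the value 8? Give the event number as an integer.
Looking for first event where x becomes 8:
  event 1: x (absent) -> 8  <-- first match

Answer: 1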